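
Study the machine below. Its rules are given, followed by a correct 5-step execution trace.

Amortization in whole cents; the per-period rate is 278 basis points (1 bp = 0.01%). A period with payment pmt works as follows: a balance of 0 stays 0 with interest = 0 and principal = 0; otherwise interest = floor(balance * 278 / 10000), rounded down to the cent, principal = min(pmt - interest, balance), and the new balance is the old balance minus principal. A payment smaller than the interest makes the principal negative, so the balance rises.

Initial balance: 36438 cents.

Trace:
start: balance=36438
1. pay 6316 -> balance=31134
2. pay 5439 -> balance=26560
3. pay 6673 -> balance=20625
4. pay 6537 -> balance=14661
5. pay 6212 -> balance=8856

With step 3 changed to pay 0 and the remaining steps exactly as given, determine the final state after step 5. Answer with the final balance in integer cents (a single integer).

(re-executing from step 3 with the substitution; state before step 3: balance=26560)
3. pay 0 -> balance=27298
4. pay 6537 -> balance=21519
5. pay 6212 -> balance=15905

15905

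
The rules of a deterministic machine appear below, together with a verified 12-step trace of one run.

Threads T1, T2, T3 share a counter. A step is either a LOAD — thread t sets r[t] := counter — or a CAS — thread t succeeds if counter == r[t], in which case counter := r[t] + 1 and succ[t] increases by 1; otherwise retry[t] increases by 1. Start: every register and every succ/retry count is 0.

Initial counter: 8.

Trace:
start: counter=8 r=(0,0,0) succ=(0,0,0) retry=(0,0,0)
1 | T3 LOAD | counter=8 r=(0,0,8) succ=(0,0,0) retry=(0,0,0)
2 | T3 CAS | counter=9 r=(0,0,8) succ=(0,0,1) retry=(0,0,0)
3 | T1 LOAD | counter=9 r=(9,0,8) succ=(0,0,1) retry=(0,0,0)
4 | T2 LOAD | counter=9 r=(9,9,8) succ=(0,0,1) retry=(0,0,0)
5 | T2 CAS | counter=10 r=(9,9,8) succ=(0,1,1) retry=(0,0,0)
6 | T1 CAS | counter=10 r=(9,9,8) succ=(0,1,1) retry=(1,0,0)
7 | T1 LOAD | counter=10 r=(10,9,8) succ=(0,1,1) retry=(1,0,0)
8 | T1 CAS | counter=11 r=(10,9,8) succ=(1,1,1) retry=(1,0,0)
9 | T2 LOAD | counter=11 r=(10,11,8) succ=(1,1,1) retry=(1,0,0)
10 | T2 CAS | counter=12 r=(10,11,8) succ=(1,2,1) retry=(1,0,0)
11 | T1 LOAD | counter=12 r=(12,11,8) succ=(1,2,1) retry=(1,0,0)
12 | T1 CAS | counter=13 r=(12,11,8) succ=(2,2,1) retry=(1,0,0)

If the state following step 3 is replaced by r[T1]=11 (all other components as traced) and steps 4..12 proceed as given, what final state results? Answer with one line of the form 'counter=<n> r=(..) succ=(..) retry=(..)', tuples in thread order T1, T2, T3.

counter=13 r=(12,11,8) succ=(2,2,1) retry=(1,0,0)

state after step 3 := counter=9 r=(11,0,8) succ=(0,0,1) retry=(0,0,0)
4 | T2 LOAD | counter=9 r=(11,9,8) succ=(0,0,1) retry=(0,0,0)
5 | T2 CAS | counter=10 r=(11,9,8) succ=(0,1,1) retry=(0,0,0)
6 | T1 CAS | counter=10 r=(11,9,8) succ=(0,1,1) retry=(1,0,0)
7 | T1 LOAD | counter=10 r=(10,9,8) succ=(0,1,1) retry=(1,0,0)
8 | T1 CAS | counter=11 r=(10,9,8) succ=(1,1,1) retry=(1,0,0)
9 | T2 LOAD | counter=11 r=(10,11,8) succ=(1,1,1) retry=(1,0,0)
10 | T2 CAS | counter=12 r=(10,11,8) succ=(1,2,1) retry=(1,0,0)
11 | T1 LOAD | counter=12 r=(12,11,8) succ=(1,2,1) retry=(1,0,0)
12 | T1 CAS | counter=13 r=(12,11,8) succ=(2,2,1) retry=(1,0,0)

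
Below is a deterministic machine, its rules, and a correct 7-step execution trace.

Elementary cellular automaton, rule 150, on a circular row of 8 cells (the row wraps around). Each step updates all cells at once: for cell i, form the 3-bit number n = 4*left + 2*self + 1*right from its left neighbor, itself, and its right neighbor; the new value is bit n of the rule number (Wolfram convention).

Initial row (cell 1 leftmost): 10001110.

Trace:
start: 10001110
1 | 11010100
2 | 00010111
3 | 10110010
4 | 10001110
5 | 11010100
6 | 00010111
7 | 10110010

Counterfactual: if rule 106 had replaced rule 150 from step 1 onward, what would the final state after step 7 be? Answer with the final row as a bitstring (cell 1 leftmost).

01010110

(re-executing steps 1..7 under rule 106; state before step 1: 10001110)
1 | 00011011
2 | 00111111
3 | 01100001
4 | 11100010
5 | 10100101
6 | 11001011
7 | 01010110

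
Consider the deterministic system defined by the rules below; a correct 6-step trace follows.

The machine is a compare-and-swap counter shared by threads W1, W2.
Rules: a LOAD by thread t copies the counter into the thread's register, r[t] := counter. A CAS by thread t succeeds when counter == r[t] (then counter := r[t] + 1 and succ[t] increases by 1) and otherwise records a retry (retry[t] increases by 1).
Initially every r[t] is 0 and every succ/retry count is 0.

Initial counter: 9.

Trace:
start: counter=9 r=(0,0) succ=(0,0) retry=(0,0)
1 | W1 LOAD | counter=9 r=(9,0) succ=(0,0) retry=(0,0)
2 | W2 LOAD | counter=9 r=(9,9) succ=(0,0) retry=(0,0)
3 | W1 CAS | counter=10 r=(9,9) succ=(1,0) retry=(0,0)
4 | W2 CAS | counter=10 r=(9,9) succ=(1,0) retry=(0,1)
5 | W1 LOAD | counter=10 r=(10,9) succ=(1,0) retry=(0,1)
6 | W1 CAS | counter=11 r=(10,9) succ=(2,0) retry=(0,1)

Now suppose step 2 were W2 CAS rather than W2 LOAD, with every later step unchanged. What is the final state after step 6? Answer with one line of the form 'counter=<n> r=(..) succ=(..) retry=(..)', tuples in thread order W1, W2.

(re-executing from step 2 with the substitution; state before step 2: counter=9 r=(9,0) succ=(0,0) retry=(0,0))
2 | W2 CAS | counter=9 r=(9,0) succ=(0,0) retry=(0,1)
3 | W1 CAS | counter=10 r=(9,0) succ=(1,0) retry=(0,1)
4 | W2 CAS | counter=10 r=(9,0) succ=(1,0) retry=(0,2)
5 | W1 LOAD | counter=10 r=(10,0) succ=(1,0) retry=(0,2)
6 | W1 CAS | counter=11 r=(10,0) succ=(2,0) retry=(0,2)

counter=11 r=(10,0) succ=(2,0) retry=(0,2)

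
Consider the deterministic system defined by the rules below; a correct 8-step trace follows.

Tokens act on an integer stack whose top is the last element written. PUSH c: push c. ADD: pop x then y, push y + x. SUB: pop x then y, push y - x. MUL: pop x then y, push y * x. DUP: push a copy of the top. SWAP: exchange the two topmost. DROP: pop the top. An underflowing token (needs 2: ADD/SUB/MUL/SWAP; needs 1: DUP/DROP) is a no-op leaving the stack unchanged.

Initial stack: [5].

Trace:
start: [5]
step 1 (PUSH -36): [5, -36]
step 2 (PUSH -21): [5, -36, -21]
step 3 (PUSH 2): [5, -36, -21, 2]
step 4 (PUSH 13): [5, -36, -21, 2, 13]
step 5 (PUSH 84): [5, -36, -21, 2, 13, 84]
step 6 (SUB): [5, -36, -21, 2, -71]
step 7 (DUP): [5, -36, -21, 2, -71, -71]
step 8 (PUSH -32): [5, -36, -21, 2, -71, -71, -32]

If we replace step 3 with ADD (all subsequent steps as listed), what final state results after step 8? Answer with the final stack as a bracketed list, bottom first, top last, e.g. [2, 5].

[5, -57, -71, -71, -32]

(re-executing from step 3 with the substitution; state before step 3: [5, -36, -21])
step 3 (ADD): [5, -57]
step 4 (PUSH 13): [5, -57, 13]
step 5 (PUSH 84): [5, -57, 13, 84]
step 6 (SUB): [5, -57, -71]
step 7 (DUP): [5, -57, -71, -71]
step 8 (PUSH -32): [5, -57, -71, -71, -32]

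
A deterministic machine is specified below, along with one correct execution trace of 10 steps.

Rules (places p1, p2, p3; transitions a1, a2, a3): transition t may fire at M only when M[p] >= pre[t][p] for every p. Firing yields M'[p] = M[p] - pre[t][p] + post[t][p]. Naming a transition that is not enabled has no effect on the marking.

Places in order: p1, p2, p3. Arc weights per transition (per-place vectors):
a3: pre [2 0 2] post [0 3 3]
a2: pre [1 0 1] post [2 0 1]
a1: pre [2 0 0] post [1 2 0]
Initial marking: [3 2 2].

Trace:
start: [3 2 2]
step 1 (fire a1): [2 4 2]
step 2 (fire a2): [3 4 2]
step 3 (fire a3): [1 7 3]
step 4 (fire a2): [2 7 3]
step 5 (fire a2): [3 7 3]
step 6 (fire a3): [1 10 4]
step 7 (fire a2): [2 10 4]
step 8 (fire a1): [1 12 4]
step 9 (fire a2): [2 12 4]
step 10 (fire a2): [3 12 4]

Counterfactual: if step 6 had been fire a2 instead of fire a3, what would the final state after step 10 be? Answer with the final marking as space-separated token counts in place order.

6 9 3

(re-executing from step 6 with the substitution; state before step 6: [3 7 3])
step 6 (fire a2): [4 7 3]
step 7 (fire a2): [5 7 3]
step 8 (fire a1): [4 9 3]
step 9 (fire a2): [5 9 3]
step 10 (fire a2): [6 9 3]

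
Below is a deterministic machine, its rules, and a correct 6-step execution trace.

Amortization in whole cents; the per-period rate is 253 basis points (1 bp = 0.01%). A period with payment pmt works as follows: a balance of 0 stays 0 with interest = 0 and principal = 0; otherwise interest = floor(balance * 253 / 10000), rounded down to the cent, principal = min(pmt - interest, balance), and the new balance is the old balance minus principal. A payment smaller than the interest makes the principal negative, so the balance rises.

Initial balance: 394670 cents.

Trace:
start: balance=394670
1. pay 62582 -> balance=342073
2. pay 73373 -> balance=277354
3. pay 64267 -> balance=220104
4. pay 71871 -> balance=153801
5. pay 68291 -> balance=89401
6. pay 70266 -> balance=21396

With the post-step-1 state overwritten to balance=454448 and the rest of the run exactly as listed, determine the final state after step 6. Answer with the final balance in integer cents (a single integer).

148724

state after step 1 := balance=454448
2. pay 73373 -> balance=392572
3. pay 64267 -> balance=338237
4. pay 71871 -> balance=274923
5. pay 68291 -> balance=213587
6. pay 70266 -> balance=148724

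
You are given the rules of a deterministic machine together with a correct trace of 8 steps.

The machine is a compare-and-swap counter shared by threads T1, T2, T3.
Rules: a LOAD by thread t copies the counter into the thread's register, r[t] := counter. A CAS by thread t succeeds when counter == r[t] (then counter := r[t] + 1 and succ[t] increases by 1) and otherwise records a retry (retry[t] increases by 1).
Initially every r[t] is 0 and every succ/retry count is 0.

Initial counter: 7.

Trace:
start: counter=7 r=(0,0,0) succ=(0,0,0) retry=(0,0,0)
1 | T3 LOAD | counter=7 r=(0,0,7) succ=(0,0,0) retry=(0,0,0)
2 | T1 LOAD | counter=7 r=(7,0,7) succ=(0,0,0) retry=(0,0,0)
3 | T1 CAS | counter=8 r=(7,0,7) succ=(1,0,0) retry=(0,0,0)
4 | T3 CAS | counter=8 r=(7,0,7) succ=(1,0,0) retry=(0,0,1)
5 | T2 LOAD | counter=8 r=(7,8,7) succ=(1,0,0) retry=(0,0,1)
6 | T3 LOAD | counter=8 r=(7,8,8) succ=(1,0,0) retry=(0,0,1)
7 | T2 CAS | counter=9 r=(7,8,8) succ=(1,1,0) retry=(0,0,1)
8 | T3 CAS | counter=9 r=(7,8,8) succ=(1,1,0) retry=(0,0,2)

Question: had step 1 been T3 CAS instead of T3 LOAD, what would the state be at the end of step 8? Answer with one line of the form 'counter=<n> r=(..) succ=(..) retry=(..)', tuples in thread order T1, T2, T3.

(re-executing from step 1 with the substitution; state before step 1: counter=7 r=(0,0,0) succ=(0,0,0) retry=(0,0,0))
1 | T3 CAS | counter=7 r=(0,0,0) succ=(0,0,0) retry=(0,0,1)
2 | T1 LOAD | counter=7 r=(7,0,0) succ=(0,0,0) retry=(0,0,1)
3 | T1 CAS | counter=8 r=(7,0,0) succ=(1,0,0) retry=(0,0,1)
4 | T3 CAS | counter=8 r=(7,0,0) succ=(1,0,0) retry=(0,0,2)
5 | T2 LOAD | counter=8 r=(7,8,0) succ=(1,0,0) retry=(0,0,2)
6 | T3 LOAD | counter=8 r=(7,8,8) succ=(1,0,0) retry=(0,0,2)
7 | T2 CAS | counter=9 r=(7,8,8) succ=(1,1,0) retry=(0,0,2)
8 | T3 CAS | counter=9 r=(7,8,8) succ=(1,1,0) retry=(0,0,3)

counter=9 r=(7,8,8) succ=(1,1,0) retry=(0,0,3)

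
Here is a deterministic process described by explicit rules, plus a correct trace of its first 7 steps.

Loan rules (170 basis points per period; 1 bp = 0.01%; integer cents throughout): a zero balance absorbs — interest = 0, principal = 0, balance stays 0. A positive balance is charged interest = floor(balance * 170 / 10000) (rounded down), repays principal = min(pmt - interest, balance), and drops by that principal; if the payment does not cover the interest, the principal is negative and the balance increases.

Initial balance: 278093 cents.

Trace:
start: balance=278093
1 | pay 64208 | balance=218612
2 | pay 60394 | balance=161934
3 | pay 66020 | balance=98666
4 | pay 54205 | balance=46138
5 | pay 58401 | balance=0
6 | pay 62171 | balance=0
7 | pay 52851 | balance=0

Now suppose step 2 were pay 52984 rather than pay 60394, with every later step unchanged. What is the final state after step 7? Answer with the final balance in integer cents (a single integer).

(re-executing from step 2 with the substitution; state before step 2: balance=218612)
2 | pay 52984 | balance=169344
3 | pay 66020 | balance=106202
4 | pay 54205 | balance=53802
5 | pay 58401 | balance=0
6 | pay 62171 | balance=0
7 | pay 52851 | balance=0

0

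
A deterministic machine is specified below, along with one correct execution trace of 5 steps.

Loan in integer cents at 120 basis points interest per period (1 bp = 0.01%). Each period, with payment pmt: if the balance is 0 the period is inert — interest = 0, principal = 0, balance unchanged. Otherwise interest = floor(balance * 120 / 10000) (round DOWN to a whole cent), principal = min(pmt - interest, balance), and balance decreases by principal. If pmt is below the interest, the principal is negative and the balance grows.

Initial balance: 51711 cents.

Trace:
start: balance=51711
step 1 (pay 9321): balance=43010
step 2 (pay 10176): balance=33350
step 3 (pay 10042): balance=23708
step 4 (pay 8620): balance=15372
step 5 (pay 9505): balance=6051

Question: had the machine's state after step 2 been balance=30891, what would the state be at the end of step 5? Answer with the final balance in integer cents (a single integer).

3502

state after step 2 := balance=30891
step 3 (pay 10042): balance=21219
step 4 (pay 8620): balance=12853
step 5 (pay 9505): balance=3502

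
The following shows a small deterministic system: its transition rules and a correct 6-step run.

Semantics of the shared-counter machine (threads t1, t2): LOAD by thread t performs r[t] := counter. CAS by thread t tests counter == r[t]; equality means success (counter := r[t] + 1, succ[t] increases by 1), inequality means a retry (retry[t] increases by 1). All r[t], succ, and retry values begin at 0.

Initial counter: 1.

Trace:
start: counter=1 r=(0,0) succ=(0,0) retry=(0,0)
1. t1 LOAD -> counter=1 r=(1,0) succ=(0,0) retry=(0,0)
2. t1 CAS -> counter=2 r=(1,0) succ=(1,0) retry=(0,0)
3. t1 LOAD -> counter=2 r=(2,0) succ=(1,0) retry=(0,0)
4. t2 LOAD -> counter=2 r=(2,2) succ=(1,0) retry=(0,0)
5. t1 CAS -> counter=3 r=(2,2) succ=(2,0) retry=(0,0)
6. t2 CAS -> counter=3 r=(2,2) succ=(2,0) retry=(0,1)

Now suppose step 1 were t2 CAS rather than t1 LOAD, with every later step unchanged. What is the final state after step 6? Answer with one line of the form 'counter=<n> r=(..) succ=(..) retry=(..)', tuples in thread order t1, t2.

(re-executing from step 1 with the substitution; state before step 1: counter=1 r=(0,0) succ=(0,0) retry=(0,0))
1. t2 CAS -> counter=1 r=(0,0) succ=(0,0) retry=(0,1)
2. t1 CAS -> counter=1 r=(0,0) succ=(0,0) retry=(1,1)
3. t1 LOAD -> counter=1 r=(1,0) succ=(0,0) retry=(1,1)
4. t2 LOAD -> counter=1 r=(1,1) succ=(0,0) retry=(1,1)
5. t1 CAS -> counter=2 r=(1,1) succ=(1,0) retry=(1,1)
6. t2 CAS -> counter=2 r=(1,1) succ=(1,0) retry=(1,2)

counter=2 r=(1,1) succ=(1,0) retry=(1,2)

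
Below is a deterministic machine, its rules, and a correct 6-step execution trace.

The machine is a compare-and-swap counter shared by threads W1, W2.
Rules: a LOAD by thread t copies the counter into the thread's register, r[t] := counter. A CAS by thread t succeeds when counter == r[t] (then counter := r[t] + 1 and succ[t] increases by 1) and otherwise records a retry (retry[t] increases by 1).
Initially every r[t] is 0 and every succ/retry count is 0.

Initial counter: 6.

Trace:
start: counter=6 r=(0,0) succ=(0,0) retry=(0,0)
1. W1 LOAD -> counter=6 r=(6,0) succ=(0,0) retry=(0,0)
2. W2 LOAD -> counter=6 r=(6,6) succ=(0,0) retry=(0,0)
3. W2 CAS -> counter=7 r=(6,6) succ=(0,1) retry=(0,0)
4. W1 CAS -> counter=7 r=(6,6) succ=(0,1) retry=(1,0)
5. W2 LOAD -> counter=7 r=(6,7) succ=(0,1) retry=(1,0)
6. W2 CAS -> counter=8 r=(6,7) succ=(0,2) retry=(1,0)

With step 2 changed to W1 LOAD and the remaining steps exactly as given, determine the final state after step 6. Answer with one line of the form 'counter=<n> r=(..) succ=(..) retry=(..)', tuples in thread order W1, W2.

(re-executing from step 2 with the substitution; state before step 2: counter=6 r=(6,0) succ=(0,0) retry=(0,0))
2. W1 LOAD -> counter=6 r=(6,0) succ=(0,0) retry=(0,0)
3. W2 CAS -> counter=6 r=(6,0) succ=(0,0) retry=(0,1)
4. W1 CAS -> counter=7 r=(6,0) succ=(1,0) retry=(0,1)
5. W2 LOAD -> counter=7 r=(6,7) succ=(1,0) retry=(0,1)
6. W2 CAS -> counter=8 r=(6,7) succ=(1,1) retry=(0,1)

counter=8 r=(6,7) succ=(1,1) retry=(0,1)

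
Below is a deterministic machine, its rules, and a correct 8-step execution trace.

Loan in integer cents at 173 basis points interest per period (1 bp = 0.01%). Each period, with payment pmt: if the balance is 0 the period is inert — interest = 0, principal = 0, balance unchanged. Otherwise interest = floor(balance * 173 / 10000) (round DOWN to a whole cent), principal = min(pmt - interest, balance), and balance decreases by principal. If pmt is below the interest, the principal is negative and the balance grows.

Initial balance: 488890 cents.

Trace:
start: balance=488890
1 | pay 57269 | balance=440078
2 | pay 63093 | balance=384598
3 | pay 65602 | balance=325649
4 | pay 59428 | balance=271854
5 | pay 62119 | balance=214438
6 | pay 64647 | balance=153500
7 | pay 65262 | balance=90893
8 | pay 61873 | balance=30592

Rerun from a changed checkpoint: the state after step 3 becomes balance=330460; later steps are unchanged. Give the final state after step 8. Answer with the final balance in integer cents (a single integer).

35833

state after step 3 := balance=330460
4 | pay 59428 | balance=276748
5 | pay 62119 | balance=219416
6 | pay 64647 | balance=158564
7 | pay 65262 | balance=96045
8 | pay 61873 | balance=35833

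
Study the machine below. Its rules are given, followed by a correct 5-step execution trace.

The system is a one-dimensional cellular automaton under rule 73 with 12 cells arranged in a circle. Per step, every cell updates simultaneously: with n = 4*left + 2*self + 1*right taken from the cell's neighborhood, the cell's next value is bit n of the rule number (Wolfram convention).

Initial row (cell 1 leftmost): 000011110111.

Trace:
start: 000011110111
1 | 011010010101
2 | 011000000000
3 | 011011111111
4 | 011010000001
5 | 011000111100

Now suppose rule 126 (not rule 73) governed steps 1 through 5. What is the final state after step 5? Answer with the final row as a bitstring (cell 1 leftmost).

000001111111

(re-executing steps 1..5 under rule 126; state before step 1: 000011110111)
1 | 100110011101
2 | 111111110111
3 | 000000011100
4 | 000000110110
5 | 000001111111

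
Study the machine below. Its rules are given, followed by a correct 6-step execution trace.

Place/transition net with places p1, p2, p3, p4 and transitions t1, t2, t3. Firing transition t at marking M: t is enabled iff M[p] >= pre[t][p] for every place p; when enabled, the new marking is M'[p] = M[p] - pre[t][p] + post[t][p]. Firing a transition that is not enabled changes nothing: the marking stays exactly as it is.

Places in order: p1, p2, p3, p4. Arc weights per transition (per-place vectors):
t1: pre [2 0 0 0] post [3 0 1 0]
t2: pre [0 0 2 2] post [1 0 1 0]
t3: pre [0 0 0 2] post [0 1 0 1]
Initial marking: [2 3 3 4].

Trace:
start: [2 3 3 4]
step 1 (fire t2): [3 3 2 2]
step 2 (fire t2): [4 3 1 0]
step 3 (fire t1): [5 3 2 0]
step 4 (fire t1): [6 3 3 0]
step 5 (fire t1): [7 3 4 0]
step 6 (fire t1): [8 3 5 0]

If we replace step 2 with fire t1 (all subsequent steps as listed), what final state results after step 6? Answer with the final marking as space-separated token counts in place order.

8 3 7 2

(re-executing from step 2 with the substitution; state before step 2: [3 3 2 2])
step 2 (fire t1): [4 3 3 2]
step 3 (fire t1): [5 3 4 2]
step 4 (fire t1): [6 3 5 2]
step 5 (fire t1): [7 3 6 2]
step 6 (fire t1): [8 3 7 2]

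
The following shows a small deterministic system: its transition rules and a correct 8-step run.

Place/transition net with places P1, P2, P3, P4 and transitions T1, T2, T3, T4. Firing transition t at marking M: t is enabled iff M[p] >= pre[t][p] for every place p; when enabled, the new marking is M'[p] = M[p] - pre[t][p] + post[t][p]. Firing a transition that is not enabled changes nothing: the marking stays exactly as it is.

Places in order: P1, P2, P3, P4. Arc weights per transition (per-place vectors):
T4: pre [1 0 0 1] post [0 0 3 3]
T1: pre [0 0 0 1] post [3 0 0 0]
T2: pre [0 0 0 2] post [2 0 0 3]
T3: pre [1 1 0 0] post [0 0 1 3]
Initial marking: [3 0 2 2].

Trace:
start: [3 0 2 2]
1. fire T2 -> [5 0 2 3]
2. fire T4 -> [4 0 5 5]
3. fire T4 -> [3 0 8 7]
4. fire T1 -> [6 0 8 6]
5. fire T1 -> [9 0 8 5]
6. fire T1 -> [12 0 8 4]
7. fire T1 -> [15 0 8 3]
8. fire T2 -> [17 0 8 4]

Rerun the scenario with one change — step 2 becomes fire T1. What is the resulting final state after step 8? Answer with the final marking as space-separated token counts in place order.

(re-executing from step 2 with the substitution; state before step 2: [5 0 2 3])
2. fire T1 -> [8 0 2 2]
3. fire T4 -> [7 0 5 4]
4. fire T1 -> [10 0 5 3]
5. fire T1 -> [13 0 5 2]
6. fire T1 -> [16 0 5 1]
7. fire T1 -> [19 0 5 0]
8. fire T2 -> [19 0 5 0]

19 0 5 0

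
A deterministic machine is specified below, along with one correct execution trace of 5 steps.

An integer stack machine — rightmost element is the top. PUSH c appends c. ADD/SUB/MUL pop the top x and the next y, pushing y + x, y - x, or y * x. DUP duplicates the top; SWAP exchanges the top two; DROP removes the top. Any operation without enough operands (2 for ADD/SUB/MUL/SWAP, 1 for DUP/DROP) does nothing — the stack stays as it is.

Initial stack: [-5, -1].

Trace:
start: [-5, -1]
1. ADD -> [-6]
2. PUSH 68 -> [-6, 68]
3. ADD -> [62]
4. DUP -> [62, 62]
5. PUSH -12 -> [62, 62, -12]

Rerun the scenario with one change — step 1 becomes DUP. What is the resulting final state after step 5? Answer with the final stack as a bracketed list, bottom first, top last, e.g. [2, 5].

(re-executing from step 1 with the substitution; state before step 1: [-5, -1])
1. DUP -> [-5, -1, -1]
2. PUSH 68 -> [-5, -1, -1, 68]
3. ADD -> [-5, -1, 67]
4. DUP -> [-5, -1, 67, 67]
5. PUSH -12 -> [-5, -1, 67, 67, -12]

[-5, -1, 67, 67, -12]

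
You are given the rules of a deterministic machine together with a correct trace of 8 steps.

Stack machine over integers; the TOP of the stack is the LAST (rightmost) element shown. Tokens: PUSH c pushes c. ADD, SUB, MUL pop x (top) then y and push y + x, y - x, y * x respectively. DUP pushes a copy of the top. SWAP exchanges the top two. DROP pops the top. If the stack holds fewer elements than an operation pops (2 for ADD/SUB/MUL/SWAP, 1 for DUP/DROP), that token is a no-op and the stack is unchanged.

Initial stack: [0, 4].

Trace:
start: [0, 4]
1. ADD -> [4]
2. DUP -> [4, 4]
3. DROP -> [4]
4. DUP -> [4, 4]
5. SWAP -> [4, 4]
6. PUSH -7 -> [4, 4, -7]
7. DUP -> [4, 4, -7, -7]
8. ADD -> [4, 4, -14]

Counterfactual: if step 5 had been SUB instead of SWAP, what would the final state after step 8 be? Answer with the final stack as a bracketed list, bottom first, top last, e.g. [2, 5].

[0, -14]

(re-executing from step 5 with the substitution; state before step 5: [4, 4])
5. SUB -> [0]
6. PUSH -7 -> [0, -7]
7. DUP -> [0, -7, -7]
8. ADD -> [0, -14]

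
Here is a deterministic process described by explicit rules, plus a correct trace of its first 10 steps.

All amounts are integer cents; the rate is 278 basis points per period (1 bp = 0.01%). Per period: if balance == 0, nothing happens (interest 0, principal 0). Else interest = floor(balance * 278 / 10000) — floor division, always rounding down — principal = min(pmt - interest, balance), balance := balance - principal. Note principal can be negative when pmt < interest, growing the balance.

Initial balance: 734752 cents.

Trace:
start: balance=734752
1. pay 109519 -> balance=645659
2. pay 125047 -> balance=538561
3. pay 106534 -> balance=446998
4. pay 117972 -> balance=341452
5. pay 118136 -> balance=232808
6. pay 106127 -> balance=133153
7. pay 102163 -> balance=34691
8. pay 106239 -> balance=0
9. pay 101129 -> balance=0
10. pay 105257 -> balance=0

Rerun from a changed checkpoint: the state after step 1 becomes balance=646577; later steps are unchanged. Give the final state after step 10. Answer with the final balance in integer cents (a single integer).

0

state after step 1 := balance=646577
2. pay 125047 -> balance=539504
3. pay 106534 -> balance=447968
4. pay 117972 -> balance=342449
5. pay 118136 -> balance=233833
6. pay 106127 -> balance=134206
7. pay 102163 -> balance=35773
8. pay 106239 -> balance=0
9. pay 101129 -> balance=0
10. pay 105257 -> balance=0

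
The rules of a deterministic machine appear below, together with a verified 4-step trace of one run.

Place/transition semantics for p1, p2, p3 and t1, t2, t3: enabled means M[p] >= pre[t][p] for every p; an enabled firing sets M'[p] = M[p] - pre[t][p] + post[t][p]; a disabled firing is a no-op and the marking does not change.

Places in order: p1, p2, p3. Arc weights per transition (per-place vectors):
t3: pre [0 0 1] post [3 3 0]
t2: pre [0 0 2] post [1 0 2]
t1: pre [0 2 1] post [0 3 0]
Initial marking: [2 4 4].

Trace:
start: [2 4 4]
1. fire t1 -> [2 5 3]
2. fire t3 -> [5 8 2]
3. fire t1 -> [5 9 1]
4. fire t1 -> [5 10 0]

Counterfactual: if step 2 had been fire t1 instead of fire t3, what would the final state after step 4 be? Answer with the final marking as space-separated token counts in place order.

2 8 0

(re-executing from step 2 with the substitution; state before step 2: [2 5 3])
2. fire t1 -> [2 6 2]
3. fire t1 -> [2 7 1]
4. fire t1 -> [2 8 0]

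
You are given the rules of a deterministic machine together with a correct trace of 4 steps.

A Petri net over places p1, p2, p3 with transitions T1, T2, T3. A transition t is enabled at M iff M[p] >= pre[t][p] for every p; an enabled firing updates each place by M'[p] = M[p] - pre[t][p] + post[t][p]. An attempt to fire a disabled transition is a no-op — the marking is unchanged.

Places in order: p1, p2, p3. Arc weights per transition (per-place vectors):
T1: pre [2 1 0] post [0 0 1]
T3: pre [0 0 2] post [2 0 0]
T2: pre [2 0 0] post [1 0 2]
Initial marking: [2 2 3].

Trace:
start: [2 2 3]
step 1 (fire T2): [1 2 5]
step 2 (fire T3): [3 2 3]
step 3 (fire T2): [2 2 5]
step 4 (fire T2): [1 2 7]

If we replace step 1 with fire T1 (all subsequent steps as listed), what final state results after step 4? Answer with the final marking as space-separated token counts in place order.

1 1 4

(re-executing from step 1 with the substitution; state before step 1: [2 2 3])
step 1 (fire T1): [0 1 4]
step 2 (fire T3): [2 1 2]
step 3 (fire T2): [1 1 4]
step 4 (fire T2): [1 1 4]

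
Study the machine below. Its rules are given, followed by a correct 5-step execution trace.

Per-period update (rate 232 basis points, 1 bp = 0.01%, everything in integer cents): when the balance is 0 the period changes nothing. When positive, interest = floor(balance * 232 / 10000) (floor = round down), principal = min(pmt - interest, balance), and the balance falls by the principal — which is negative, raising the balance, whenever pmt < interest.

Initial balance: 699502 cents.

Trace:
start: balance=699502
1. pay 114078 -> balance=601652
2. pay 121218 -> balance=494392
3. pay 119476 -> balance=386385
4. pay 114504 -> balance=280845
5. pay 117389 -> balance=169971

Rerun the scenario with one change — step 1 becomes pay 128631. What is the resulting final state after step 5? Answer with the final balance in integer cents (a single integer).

154019

(re-executing from step 1 with the substitution; state before step 1: balance=699502)
1. pay 128631 -> balance=587099
2. pay 121218 -> balance=479501
3. pay 119476 -> balance=371149
4. pay 114504 -> balance=265255
5. pay 117389 -> balance=154019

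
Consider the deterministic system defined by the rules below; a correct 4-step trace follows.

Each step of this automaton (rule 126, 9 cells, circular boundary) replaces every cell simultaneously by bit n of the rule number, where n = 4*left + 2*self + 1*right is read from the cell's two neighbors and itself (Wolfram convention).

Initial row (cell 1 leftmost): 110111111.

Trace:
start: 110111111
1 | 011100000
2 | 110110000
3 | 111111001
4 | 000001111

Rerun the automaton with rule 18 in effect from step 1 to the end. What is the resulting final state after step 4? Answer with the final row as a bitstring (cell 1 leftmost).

000000000

(re-executing steps 1..4 under rule 18; state before step 1: 110111111)
1 | 000000000
2 | 000000000
3 | 000000000
4 | 000000000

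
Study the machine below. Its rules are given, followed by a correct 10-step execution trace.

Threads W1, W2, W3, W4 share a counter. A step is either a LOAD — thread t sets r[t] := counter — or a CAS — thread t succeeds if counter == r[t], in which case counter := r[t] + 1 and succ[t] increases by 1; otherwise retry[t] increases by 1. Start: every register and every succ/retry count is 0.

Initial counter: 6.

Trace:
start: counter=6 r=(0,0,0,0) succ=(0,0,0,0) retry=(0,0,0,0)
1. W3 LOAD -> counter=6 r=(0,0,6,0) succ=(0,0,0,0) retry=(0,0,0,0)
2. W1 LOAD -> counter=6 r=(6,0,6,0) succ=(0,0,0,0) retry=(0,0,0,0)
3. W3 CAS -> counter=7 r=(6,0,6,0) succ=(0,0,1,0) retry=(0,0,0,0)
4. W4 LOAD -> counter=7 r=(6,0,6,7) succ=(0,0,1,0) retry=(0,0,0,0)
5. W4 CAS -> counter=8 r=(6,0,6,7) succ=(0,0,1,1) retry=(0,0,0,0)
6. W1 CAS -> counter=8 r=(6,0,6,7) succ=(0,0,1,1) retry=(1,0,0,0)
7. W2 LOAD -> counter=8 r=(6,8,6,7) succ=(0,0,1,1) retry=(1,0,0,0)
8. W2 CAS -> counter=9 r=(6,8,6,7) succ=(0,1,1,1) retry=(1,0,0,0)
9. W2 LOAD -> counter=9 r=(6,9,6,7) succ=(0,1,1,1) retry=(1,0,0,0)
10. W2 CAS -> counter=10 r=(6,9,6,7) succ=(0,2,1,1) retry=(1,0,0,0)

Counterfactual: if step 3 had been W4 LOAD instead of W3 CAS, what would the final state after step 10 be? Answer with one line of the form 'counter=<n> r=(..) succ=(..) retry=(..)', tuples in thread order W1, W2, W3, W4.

(re-executing from step 3 with the substitution; state before step 3: counter=6 r=(6,0,6,0) succ=(0,0,0,0) retry=(0,0,0,0))
3. W4 LOAD -> counter=6 r=(6,0,6,6) succ=(0,0,0,0) retry=(0,0,0,0)
4. W4 LOAD -> counter=6 r=(6,0,6,6) succ=(0,0,0,0) retry=(0,0,0,0)
5. W4 CAS -> counter=7 r=(6,0,6,6) succ=(0,0,0,1) retry=(0,0,0,0)
6. W1 CAS -> counter=7 r=(6,0,6,6) succ=(0,0,0,1) retry=(1,0,0,0)
7. W2 LOAD -> counter=7 r=(6,7,6,6) succ=(0,0,0,1) retry=(1,0,0,0)
8. W2 CAS -> counter=8 r=(6,7,6,6) succ=(0,1,0,1) retry=(1,0,0,0)
9. W2 LOAD -> counter=8 r=(6,8,6,6) succ=(0,1,0,1) retry=(1,0,0,0)
10. W2 CAS -> counter=9 r=(6,8,6,6) succ=(0,2,0,1) retry=(1,0,0,0)

counter=9 r=(6,8,6,6) succ=(0,2,0,1) retry=(1,0,0,0)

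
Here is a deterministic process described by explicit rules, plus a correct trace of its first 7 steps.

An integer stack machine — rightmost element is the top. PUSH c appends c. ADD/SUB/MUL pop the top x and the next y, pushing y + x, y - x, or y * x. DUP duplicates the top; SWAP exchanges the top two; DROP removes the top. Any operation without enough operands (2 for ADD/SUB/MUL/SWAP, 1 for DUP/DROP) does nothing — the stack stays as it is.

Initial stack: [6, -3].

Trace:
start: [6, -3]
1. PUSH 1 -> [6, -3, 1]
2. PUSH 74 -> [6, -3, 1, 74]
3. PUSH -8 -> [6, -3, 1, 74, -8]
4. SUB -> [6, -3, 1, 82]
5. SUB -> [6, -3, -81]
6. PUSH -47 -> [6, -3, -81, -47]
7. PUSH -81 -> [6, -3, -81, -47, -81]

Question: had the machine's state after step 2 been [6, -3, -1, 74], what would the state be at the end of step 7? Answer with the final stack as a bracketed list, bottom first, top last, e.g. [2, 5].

state after step 2 := [6, -3, -1, 74]
3. PUSH -8 -> [6, -3, -1, 74, -8]
4. SUB -> [6, -3, -1, 82]
5. SUB -> [6, -3, -83]
6. PUSH -47 -> [6, -3, -83, -47]
7. PUSH -81 -> [6, -3, -83, -47, -81]

[6, -3, -83, -47, -81]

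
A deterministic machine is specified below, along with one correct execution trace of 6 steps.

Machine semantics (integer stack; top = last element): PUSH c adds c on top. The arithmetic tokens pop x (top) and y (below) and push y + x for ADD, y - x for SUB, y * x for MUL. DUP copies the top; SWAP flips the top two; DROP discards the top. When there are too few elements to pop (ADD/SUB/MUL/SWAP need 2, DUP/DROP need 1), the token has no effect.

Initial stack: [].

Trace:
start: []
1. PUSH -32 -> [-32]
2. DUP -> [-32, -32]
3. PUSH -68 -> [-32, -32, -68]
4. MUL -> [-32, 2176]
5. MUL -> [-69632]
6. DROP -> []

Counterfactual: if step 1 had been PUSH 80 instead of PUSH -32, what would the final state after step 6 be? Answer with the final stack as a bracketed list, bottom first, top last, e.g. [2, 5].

[]

(re-executing from step 1 with the substitution; state before step 1: [])
1. PUSH 80 -> [80]
2. DUP -> [80, 80]
3. PUSH -68 -> [80, 80, -68]
4. MUL -> [80, -5440]
5. MUL -> [-435200]
6. DROP -> []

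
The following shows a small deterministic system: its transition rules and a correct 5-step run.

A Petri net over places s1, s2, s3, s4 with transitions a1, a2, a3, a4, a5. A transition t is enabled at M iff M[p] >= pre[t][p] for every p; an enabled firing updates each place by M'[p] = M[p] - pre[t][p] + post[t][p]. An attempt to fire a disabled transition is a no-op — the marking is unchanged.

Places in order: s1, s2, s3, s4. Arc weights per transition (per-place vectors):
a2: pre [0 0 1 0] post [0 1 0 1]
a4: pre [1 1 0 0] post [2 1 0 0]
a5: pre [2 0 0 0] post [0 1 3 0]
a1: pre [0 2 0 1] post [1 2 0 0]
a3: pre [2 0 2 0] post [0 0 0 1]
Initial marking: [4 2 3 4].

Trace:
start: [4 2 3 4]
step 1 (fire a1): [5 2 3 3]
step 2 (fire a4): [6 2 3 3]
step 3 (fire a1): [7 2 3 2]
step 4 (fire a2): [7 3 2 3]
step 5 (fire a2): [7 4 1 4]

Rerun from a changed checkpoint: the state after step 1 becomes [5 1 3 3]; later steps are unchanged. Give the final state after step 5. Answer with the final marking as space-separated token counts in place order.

6 3 1 5

state after step 1 := [5 1 3 3]
step 2 (fire a4): [6 1 3 3]
step 3 (fire a1): [6 1 3 3]
step 4 (fire a2): [6 2 2 4]
step 5 (fire a2): [6 3 1 5]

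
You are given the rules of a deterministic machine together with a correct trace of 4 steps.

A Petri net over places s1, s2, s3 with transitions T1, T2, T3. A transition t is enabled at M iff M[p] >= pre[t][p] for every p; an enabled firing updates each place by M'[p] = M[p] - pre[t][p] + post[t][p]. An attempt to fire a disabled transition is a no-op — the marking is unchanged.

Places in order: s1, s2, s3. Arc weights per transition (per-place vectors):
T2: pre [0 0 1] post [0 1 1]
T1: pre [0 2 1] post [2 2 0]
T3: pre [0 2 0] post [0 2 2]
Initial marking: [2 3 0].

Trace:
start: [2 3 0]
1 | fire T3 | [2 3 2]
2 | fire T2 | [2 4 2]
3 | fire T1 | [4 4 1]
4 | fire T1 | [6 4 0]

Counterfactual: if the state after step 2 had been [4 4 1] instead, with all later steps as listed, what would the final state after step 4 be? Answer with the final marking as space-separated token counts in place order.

state after step 2 := [4 4 1]
3 | fire T1 | [6 4 0]
4 | fire T1 | [6 4 0]

6 4 0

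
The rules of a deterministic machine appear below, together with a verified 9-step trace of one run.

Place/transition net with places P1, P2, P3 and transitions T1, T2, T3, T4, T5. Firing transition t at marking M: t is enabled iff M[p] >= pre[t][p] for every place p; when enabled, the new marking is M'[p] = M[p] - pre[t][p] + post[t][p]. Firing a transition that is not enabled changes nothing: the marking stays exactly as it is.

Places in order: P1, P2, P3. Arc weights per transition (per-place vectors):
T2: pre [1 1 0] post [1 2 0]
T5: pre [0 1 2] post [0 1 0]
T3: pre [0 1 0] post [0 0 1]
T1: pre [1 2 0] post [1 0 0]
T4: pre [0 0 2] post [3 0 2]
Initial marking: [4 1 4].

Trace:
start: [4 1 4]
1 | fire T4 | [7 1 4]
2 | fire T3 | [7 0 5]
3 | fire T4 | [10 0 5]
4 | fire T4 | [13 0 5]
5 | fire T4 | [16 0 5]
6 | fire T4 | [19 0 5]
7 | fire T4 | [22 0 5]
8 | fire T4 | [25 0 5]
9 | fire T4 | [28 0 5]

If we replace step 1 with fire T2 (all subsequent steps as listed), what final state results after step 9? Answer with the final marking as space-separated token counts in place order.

(re-executing from step 1 with the substitution; state before step 1: [4 1 4])
1 | fire T2 | [4 2 4]
2 | fire T3 | [4 1 5]
3 | fire T4 | [7 1 5]
4 | fire T4 | [10 1 5]
5 | fire T4 | [13 1 5]
6 | fire T4 | [16 1 5]
7 | fire T4 | [19 1 5]
8 | fire T4 | [22 1 5]
9 | fire T4 | [25 1 5]

25 1 5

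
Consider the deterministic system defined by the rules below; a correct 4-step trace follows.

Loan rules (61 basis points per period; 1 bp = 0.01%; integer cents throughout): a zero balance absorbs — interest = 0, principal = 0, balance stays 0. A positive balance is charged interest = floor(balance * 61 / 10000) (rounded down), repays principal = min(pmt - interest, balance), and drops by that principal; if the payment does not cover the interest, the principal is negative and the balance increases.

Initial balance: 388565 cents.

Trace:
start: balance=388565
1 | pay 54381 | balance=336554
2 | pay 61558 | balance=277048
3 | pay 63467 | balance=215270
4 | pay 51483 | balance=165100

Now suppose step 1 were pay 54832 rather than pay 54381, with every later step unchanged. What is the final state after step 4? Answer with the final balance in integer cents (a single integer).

(re-executing from step 1 with the substitution; state before step 1: balance=388565)
1 | pay 54832 | balance=336103
2 | pay 61558 | balance=276595
3 | pay 63467 | balance=214815
4 | pay 51483 | balance=164642

164642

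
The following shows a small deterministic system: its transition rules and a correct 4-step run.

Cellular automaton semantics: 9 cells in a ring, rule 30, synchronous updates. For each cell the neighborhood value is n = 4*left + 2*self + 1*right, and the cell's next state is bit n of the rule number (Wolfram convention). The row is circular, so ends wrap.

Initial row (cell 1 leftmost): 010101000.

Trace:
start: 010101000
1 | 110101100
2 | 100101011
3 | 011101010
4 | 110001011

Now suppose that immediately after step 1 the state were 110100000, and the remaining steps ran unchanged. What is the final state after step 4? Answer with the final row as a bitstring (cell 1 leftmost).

state after step 1 := 110100000
2 | 100110001
3 | 011101011
4 | 010001010

010001010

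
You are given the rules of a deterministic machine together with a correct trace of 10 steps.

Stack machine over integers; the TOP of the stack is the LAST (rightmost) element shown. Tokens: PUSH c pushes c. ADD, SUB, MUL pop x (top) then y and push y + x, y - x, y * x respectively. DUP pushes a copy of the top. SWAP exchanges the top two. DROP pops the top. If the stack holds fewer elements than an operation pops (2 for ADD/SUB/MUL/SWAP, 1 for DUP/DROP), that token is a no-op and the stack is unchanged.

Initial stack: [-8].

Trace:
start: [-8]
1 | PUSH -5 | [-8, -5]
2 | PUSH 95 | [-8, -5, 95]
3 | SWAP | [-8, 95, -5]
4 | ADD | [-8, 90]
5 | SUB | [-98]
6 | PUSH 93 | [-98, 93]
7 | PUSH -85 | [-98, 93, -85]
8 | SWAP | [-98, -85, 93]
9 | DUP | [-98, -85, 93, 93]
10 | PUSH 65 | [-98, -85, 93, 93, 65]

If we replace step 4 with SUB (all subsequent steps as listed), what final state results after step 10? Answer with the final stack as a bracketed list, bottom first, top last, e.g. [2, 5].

[-108, -85, 93, 93, 65]

(re-executing from step 4 with the substitution; state before step 4: [-8, 95, -5])
4 | SUB | [-8, 100]
5 | SUB | [-108]
6 | PUSH 93 | [-108, 93]
7 | PUSH -85 | [-108, 93, -85]
8 | SWAP | [-108, -85, 93]
9 | DUP | [-108, -85, 93, 93]
10 | PUSH 65 | [-108, -85, 93, 93, 65]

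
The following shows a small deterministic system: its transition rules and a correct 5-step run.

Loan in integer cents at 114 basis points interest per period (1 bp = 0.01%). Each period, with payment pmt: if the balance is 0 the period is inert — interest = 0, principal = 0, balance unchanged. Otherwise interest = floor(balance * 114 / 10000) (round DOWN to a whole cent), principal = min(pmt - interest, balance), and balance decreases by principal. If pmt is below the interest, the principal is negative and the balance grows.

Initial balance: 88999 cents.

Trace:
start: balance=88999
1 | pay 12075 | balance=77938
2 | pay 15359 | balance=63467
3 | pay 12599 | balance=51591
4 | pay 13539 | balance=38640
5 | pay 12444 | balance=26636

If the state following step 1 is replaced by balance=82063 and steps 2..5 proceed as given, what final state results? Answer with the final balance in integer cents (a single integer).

state after step 1 := balance=82063
2 | pay 15359 | balance=67639
3 | pay 12599 | balance=55811
4 | pay 13539 | balance=42908
5 | pay 12444 | balance=30953

30953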